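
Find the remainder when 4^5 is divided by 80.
64

Use repeated squaring. Binary(5) = 101. Walk through the bits of the exponent 5 left-to-right: at each bit after the leading one, square the running value, then multiply by 4 if the bit is 1 (always reducing mod 80):
  bit 1 = 1 (leading): start with 4.
  bit 2 = 0: square 4^2 = 16 (mod 80).
  bit 3 = 1: square 16^2 = 256 ≡ 16; bit is 1, so multiply 16·4 = 64 (mod 80).
Final value: 4^5 ≡ 64 (mod 80).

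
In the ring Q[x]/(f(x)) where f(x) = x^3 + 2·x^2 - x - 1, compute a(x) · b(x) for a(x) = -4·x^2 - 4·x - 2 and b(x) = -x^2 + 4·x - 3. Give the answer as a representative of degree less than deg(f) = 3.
a · b ≡ 42·x^2 - 12·x - 14 (mod f(x))

First multiply in Q[x] without reducing: a · b = 4·x^4 - 12·x^3 - 2·x^2 + 4·x + 6. Now divide by f(x) = x^3 + 2·x^2 - x - 1, eliminating the leading term at each step:
  leading term 4·x^4: subtract (4·x)·f(x) = 4·x^4 + 8·x^3 - 4·x^2 - 4·x, leaving -20·x^3 + 2·x^2 + 8·x + 6
  leading term -20·x^3: subtract (-20)·f(x) = -20·x^3 - 40·x^2 + 20·x + 20, leaving 42·x^2 - 12·x - 14
The degree is now < 3, so this is the remainder. Hence a · b ≡ 42·x^2 - 12·x - 14 in Q[x]/(f).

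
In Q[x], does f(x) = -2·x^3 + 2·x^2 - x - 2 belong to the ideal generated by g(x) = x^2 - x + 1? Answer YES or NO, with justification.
In Q[x] the ideal (g) consists of all multiples of g, so f ∈ (g) iff g | f, i.e. iff the remainder of f on division by g is 0. Divide f by g (g is monic, so eliminate the leading term of the running remainder at each step):
  leading term -2·x^3: subtract (-2·x)·g(x) = -2·x^3 + 2·x^2 - 2·x, leaving x - 2
The remainder r(x) = x - 2 ≠ 0 (and deg r < deg g), so g ∤ f, i.e. f ∉ (g).

Final answer: NO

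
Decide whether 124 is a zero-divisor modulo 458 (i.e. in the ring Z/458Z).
gcd(124, 458) = 2 > 1, so 124 is not a unit in Z/458Z. In Z/nZ every nonzero non-unit is a zero-divisor: explicitly, take b = 458/gcd = 229 ≠ 0 (mod 458); then 124·229 = 28396 = 62·458, i.e. 124·229 ≡ 0 (mod 458). So 124 is a zero-divisor.

Final answer: YES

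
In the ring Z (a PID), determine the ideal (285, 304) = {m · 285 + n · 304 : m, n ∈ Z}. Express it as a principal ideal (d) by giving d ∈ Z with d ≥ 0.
In the PID Z, (a, b) is generated by gcd(a, b). Compute gcd(304, 285) with the extended Euclidean algorithm, tracking rows (r, s, t) with s·304 + t·285 = r:
  row A: (304, 1, 0)   [1·304 + 0·285 = 304]
  row B: (285, 0, 1)   [0·304 + 1·285 = 285]
  304 = 1·285 + 19   → row C = row A − 1·row B = (19, 1, −1)   [check: 1·304 − 1·285 = 19]
  285 = 15·19 + 0   → remainder 0, stop. gcd = 19 (last nonzero row C).
So gcd(285, 304) = 19, with Bézout identity 1·304 − 1·285 = 19. Containment (⊇): the Bézout identity exhibits 19 as an element of (285, 304), giving (19) ⊆ (285, 304). Containment (⊆): since 19 | 285 and 19 | 304 (285 = 19·15, 304 = 19·16), every Z-linear combination of 285 and 304 is divisible by 19, so (285, 304) ⊆ (19). Therefore (285, 304) = (19), d = 19.

Final answer: (285, 304) = (19); d = 19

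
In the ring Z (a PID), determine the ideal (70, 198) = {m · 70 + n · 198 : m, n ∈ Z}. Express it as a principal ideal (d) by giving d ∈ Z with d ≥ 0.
In the PID Z, (a, b) is generated by gcd(a, b). Compute gcd(198, 70) with the extended Euclidean algorithm, tracking rows (r, s, t) with s·198 + t·70 = r:
  row A: (198, 1, 0)   [1·198 + 0·70 = 198]
  row B: (70, 0, 1)   [0·198 + 1·70 = 70]
  198 = 2·70 + 58   → row C = row A − 2·row B = (58, 1, −2)   [check: 1·198 − 2·70 = 58]
  70 = 1·58 + 12   → row D = row B − 1·row C = (12, −1, 3)   [check: −1·198 + 3·70 = 12]
  58 = 4·12 + 10   → row E = row C − 4·row D = (10, 5, −14)   [check: 5·198 − 14·70 = 10]
  12 = 1·10 + 2   → row F = row D − 1·row E = (2, −6, 17)   [check: −6·198 + 17·70 = 2]
  10 = 5·2 + 0   → remainder 0, stop. gcd = 2 (last nonzero row F).
So gcd(70, 198) = 2, with Bézout identity −6·198 + 17·70 = 2. Containment (⊇): the Bézout identity exhibits 2 as an element of (70, 198), giving (2) ⊆ (70, 198). Containment (⊆): since 2 | 70 and 2 | 198 (70 = 2·35, 198 = 2·99), every Z-linear combination of 70 and 198 is divisible by 2, so (70, 198) ⊆ (2). Therefore (70, 198) = (2), d = 2.

Final answer: (70, 198) = (2); d = 2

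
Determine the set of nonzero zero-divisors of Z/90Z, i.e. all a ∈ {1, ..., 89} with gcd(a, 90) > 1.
An element a ∈ Z/90Z (with a ≠ 0) is a zero-divisor iff gcd(a, 90) > 1 (because a is a unit precisely when gcd(a, n) = 1, and in Z/nZ every nonzero, non-unit element is a zero-divisor). Scan a = 1, ..., 89 and keep those with gcd(a, 90) > 1:
  gcd(2, 90) = 2, gcd(3, 90) = 3, gcd(4, 90) = 2, gcd(5, 90) = 5, gcd(6, 90) = 6, gcd(8, 90) = 2, gcd(9, 90) = 9, gcd(10, 90) = 10, gcd(12, 90) = 6, gcd(14, 90) = 2, gcd(15, 90) = 15, gcd(16, 90) = 2, gcd(18, 90) = 18, gcd(20, 90) = 10, gcd(21, 90) = 3, gcd(22, 90) = 2, gcd(24, 90) = 6, gcd(25, 90) = 5, gcd(26, 90) = 2, gcd(27, 90) = 9, gcd(28, 90) = 2, gcd(30, 90) = 30, gcd(32, 90) = 2, gcd(33, 90) = 3, gcd(34, 90) = 2, gcd(35, 90) = 5, gcd(36, 90) = 18, gcd(38, 90) = 2, gcd(39, 90) = 3, gcd(40, 90) = 10, gcd(42, 90) = 6, gcd(44, 90) = 2, gcd(45, 90) = 45, gcd(46, 90) = 2, gcd(48, 90) = 6, gcd(50, 90) = 10, gcd(51, 90) = 3, gcd(52, 90) = 2, gcd(54, 90) = 18, gcd(55, 90) = 5, gcd(56, 90) = 2, gcd(57, 90) = 3, gcd(58, 90) = 2, gcd(60, 90) = 30, gcd(62, 90) = 2, gcd(63, 90) = 9, gcd(64, 90) = 2, gcd(65, 90) = 5, gcd(66, 90) = 6, gcd(68, 90) = 2, gcd(69, 90) = 3, gcd(70, 90) = 10, gcd(72, 90) = 18, gcd(74, 90) = 2, gcd(75, 90) = 15, gcd(76, 90) = 2, gcd(78, 90) = 6, gcd(80, 90) = 10, gcd(81, 90) = 9, gcd(82, 90) = 2, gcd(84, 90) = 6, gcd(85, 90) = 5, gcd(86, 90) = 2, gcd(87, 90) = 3, gcd(88, 90) = 2.
All other a ∈ {1, ..., 89} have gcd(a, 90) = 1 and are units. So the nonzero zero-divisors are exactly the 65 values of a appearing in this scan.

Final answer: nonzero zero-divisors of Z/90Z = {2, 3, 4, 5, 6, 8, 9, 10, 12, 14, 15, 16, 18, 20, 21, 22, 24, 25, 26, 27, 28, 30, 32, 33, 34, 35, 36, 38, 39, 40, 42, 44, 45, 46, 48, 50, 51, 52, 54, 55, 56, 57, 58, 60, 62, 63, 64, 65, 66, 68, 69, 70, 72, 74, 75, 76, 78, 80, 81, 82, 84, 85, 86, 87, 88}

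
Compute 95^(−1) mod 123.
95^(−1) ≡ 101 (mod 123)

Apply the extended Euclidean algorithm to (123, 95), tracking rows (r, s, t) with s·123 + t·95 = r. Each division r_prev = q·r_cur + r_new produces the new row as (previous row) − q·(current row):
  row A: (123, 1, 0)   [1·123 + 0·95 = 123]
  row B: (95, 0, 1)   [0·123 + 1·95 = 95]
  123 = 1·95 + 28   → row C = row A − 1·row B = (28, 1, −1)   [check: 1·123 − 1·95 = 28]
  95 = 3·28 + 11   → row D = row B − 3·row C = (11, −3, 4)   [check: −3·123 + 4·95 = 11]
  28 = 2·11 + 6   → row E = row C − 2·row D = (6, 7, −9)   [check: 7·123 − 9·95 = 6]
  11 = 1·6 + 5   → row F = row D − 1·row E = (5, −10, 13)   [check: −10·123 + 13·95 = 5]
  6 = 1·5 + 1   → row G = row E − 1·row F = (1, 17, −22)   [check: 17·123 − 22·95 = 1]
  5 = 5·1 + 0   → remainder 0, stop. gcd = 1 (last nonzero row G).
The gcd is 1, so 95 is invertible mod 123. The last nonzero row gives 17·123 − 22·95 = 1, so t = −22. So 95^(−1) ≡ −22 ≡ 101 (mod 123). Verify: 95 · 101 = 9595 ≡ 1 (mod 123). ✓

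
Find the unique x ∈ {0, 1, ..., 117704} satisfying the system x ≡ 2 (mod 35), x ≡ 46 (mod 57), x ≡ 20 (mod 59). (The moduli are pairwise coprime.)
The moduli 35, 57, 59 are pairwise coprime, so by the CRT there is a unique solution mod 35·57·59 = 117705.
Solve by successive substitution. Start with x ≡ 2 (mod 35).
  Combine with x ≡ 46 (mod 57): write x = 2 + 35·t and require 2 + 35·t ≡ 46 (mod 57), i.e. 35·t ≡ 46 − 2 ≡ 44 (mod 57). Since 35^(−1) ≡ 44 (mod 57), t ≡ 44·44 ≡ 55 (mod 57). So x ≡ 2 + 35·55 = 1927 (mod 1995).
  Combine with x ≡ 20 (mod 59): write x = 1927 + 1995·t and require 1927 + 1995·t ≡ 20 (mod 59), i.e. 1995·t ≡ 20 − 1927 ≡ 40 (mod 59). Since 1995^(−1) ≡ 16 (mod 59) (1995 ≡ 48 (mod 59)), t ≡ 16·40 ≡ 50 (mod 59). So x ≡ 1927 + 1995·50 = 101677 (mod 117705).
Unique solution in [0, 117705): x = 101677.

Final answer: x ≡ 101677 (mod 117705); the representative in [0, 117705) is 101677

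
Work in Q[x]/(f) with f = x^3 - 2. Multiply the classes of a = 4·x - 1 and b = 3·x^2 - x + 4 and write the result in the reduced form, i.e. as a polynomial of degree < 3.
a · b ≡ -7·x^2 + 17·x + 20 (mod f(x))

First multiply in Q[x] without reducing: a · b = 12·x^3 - 7·x^2 + 17·x - 4. Now divide by f(x) = x^3 - 2, eliminating the leading term at each step:
  leading term 12·x^3: subtract (12)·f(x) = 12·x^3 - 24, leaving -7·x^2 + 17·x + 20
The degree is now < 3, so this is the remainder. Hence a · b ≡ -7·x^2 + 17·x + 20 in Q[x]/(f).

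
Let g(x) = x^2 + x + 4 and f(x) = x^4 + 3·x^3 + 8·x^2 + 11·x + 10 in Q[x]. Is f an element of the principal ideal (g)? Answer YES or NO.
NO

In Q[x] the ideal (g) consists of all multiples of g, so f ∈ (g) iff g | f, i.e. iff the remainder of f on division by g is 0. Divide f by g (g is monic, so eliminate the leading term of the running remainder at each step):
  leading term x^4: subtract (x^2)·g(x) = x^4 + x^3 + 4·x^2, leaving 2·x^3 + 4·x^2 + 11·x + 10
  leading term 2·x^3: subtract (2·x)·g(x) = 2·x^3 + 2·x^2 + 8·x, leaving 2·x^2 + 3·x + 10
  leading term 2·x^2: subtract (2)·g(x) = 2·x^2 + 2·x + 8, leaving x + 2
The remainder r(x) = x + 2 ≠ 0 (and deg r < deg g), so g ∤ f, i.e. f ∉ (g).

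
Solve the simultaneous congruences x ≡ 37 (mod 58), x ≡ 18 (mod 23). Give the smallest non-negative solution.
x ≡ 501 (mod 1334); the representative in [0, 1334) is 501

The moduli 58, 23 are pairwise coprime, so by the CRT there is a unique solution mod 58·23 = 1334.
Solve by successive substitution. Start with x ≡ 37 (mod 58).
  Combine with x ≡ 18 (mod 23): write x = 37 + 58·t and require 37 + 58·t ≡ 18 (mod 23), i.e. 58·t ≡ 18 − 37 ≡ 4 (mod 23). Since 58^(−1) ≡ 2 (mod 23) (58 ≡ 12 (mod 23)), t ≡ 2·4 ≡ 8 (mod 23). So x ≡ 37 + 58·8 = 501 (mod 1334).
Unique solution in [0, 1334): x = 501.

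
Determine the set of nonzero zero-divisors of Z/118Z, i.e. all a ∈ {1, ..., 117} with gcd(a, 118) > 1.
An element a ∈ Z/118Z (with a ≠ 0) is a zero-divisor iff gcd(a, 118) > 1 (because a is a unit precisely when gcd(a, n) = 1, and in Z/nZ every nonzero, non-unit element is a zero-divisor). Scan a = 1, ..., 117 and keep those with gcd(a, 118) > 1:
  gcd(2, 118) = 2, gcd(4, 118) = 2, gcd(6, 118) = 2, gcd(8, 118) = 2, gcd(10, 118) = 2, gcd(12, 118) = 2, gcd(14, 118) = 2, gcd(16, 118) = 2, gcd(18, 118) = 2, gcd(20, 118) = 2, gcd(22, 118) = 2, gcd(24, 118) = 2, gcd(26, 118) = 2, gcd(28, 118) = 2, gcd(30, 118) = 2, gcd(32, 118) = 2, gcd(34, 118) = 2, gcd(36, 118) = 2, gcd(38, 118) = 2, gcd(40, 118) = 2, gcd(42, 118) = 2, gcd(44, 118) = 2, gcd(46, 118) = 2, gcd(48, 118) = 2, gcd(50, 118) = 2, gcd(52, 118) = 2, gcd(54, 118) = 2, gcd(56, 118) = 2, gcd(58, 118) = 2, gcd(59, 118) = 59, gcd(60, 118) = 2, gcd(62, 118) = 2, gcd(64, 118) = 2, gcd(66, 118) = 2, gcd(68, 118) = 2, gcd(70, 118) = 2, gcd(72, 118) = 2, gcd(74, 118) = 2, gcd(76, 118) = 2, gcd(78, 118) = 2, gcd(80, 118) = 2, gcd(82, 118) = 2, gcd(84, 118) = 2, gcd(86, 118) = 2, gcd(88, 118) = 2, gcd(90, 118) = 2, gcd(92, 118) = 2, gcd(94, 118) = 2, gcd(96, 118) = 2, gcd(98, 118) = 2, gcd(100, 118) = 2, gcd(102, 118) = 2, gcd(104, 118) = 2, gcd(106, 118) = 2, gcd(108, 118) = 2, gcd(110, 118) = 2, gcd(112, 118) = 2, gcd(114, 118) = 2, gcd(116, 118) = 2.
All other a ∈ {1, ..., 117} have gcd(a, 118) = 1 and are units. So the nonzero zero-divisors are exactly the 59 values of a appearing in this scan.

Final answer: nonzero zero-divisors of Z/118Z = {2, 4, 6, 8, 10, 12, 14, 16, 18, 20, 22, 24, 26, 28, 30, 32, 34, 36, 38, 40, 42, 44, 46, 48, 50, 52, 54, 56, 58, 59, 60, 62, 64, 66, 68, 70, 72, 74, 76, 78, 80, 82, 84, 86, 88, 90, 92, 94, 96, 98, 100, 102, 104, 106, 108, 110, 112, 114, 116}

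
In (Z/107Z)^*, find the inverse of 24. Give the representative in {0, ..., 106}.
Apply the extended Euclidean algorithm to (107, 24), tracking rows (r, s, t) with s·107 + t·24 = r. Each division r_prev = q·r_cur + r_new produces the new row as (previous row) − q·(current row):
  row A: (107, 1, 0)   [1·107 + 0·24 = 107]
  row B: (24, 0, 1)   [0·107 + 1·24 = 24]
  107 = 4·24 + 11   → row C = row A − 4·row B = (11, 1, −4)   [check: 1·107 − 4·24 = 11]
  24 = 2·11 + 2   → row D = row B − 2·row C = (2, −2, 9)   [check: −2·107 + 9·24 = 2]
  11 = 5·2 + 1   → row E = row C − 5·row D = (1, 11, −49)   [check: 11·107 − 49·24 = 1]
  2 = 2·1 + 0   → remainder 0, stop. gcd = 1 (last nonzero row E).
The gcd is 1, so 24 is invertible mod 107. The last nonzero row gives 11·107 − 49·24 = 1, so t = −49. So 24^(−1) ≡ −49 ≡ 58 (mod 107). Verify: 24 · 58 = 1392 ≡ 1 (mod 107). ✓

Final answer: 24^(−1) ≡ 58 (mod 107)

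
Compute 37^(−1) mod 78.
Apply the extended Euclidean algorithm to (78, 37), tracking rows (r, s, t) with s·78 + t·37 = r. Each division r_prev = q·r_cur + r_new produces the new row as (previous row) − q·(current row):
  row A: (78, 1, 0)   [1·78 + 0·37 = 78]
  row B: (37, 0, 1)   [0·78 + 1·37 = 37]
  78 = 2·37 + 4   → row C = row A − 2·row B = (4, 1, −2)   [check: 1·78 − 2·37 = 4]
  37 = 9·4 + 1   → row D = row B − 9·row C = (1, −9, 19)   [check: −9·78 + 19·37 = 1]
  4 = 4·1 + 0   → remainder 0, stop. gcd = 1 (last nonzero row D).
The gcd is 1, so 37 is invertible mod 78. The last nonzero row gives −9·78 + 19·37 = 1, so t = 19. So 37^(−1) ≡ 19 (mod 78). Verify: 37 · 19 = 703 ≡ 1 (mod 78). ✓

Final answer: 37^(−1) ≡ 19 (mod 78)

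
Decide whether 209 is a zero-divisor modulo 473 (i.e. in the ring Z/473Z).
gcd(209, 473) = 11 > 1, so 209 is not a unit in Z/473Z. In Z/nZ every nonzero non-unit is a zero-divisor: explicitly, take b = 473/gcd = 43 ≠ 0 (mod 473); then 209·43 = 8987 = 19·473, i.e. 209·43 ≡ 0 (mod 473). So 209 is a zero-divisor.

Final answer: YES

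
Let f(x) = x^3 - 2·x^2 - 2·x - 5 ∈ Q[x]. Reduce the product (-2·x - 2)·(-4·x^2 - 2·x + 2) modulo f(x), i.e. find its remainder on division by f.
a · b ≡ 28·x^2 + 16·x + 36 (mod f(x))

First multiply in Q[x] without reducing: a · b = 8·x^3 + 12·x^2 - 4. Now divide by f(x) = x^3 - 2·x^2 - 2·x - 5, eliminating the leading term at each step:
  leading term 8·x^3: subtract (8)·f(x) = 8·x^3 - 16·x^2 - 16·x - 40, leaving 28·x^2 + 16·x + 36
The degree is now < 3, so this is the remainder. Hence a · b ≡ 28·x^2 + 16·x + 36 in Q[x]/(f).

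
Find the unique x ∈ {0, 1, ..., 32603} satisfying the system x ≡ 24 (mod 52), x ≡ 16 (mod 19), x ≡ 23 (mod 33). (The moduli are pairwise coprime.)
The moduli 52, 19, 33 are pairwise coprime, so by the CRT there is a unique solution mod 52·19·33 = 32604.
Solve by successive substitution. Start with x ≡ 24 (mod 52).
  Combine with x ≡ 16 (mod 19): write x = 24 + 52·t and require 24 + 52·t ≡ 16 (mod 19), i.e. 52·t ≡ 16 − 24 ≡ 11 (mod 19). Since 52^(−1) ≡ 15 (mod 19) (52 ≡ 14 (mod 19)), t ≡ 15·11 ≡ 13 (mod 19). So x ≡ 24 + 52·13 = 700 (mod 988).
  Combine with x ≡ 23 (mod 33): write x = 700 + 988·t and require 700 + 988·t ≡ 23 (mod 33), i.e. 988·t ≡ 23 − 700 ≡ 16 (mod 33). Since 988^(−1) ≡ 16 (mod 33) (988 ≡ 31 (mod 33)), t ≡ 16·16 ≡ 25 (mod 33). So x ≡ 700 + 988·25 = 25400 (mod 32604).
Unique solution in [0, 32604): x = 25400.

Final answer: x ≡ 25400 (mod 32604); the representative in [0, 32604) is 25400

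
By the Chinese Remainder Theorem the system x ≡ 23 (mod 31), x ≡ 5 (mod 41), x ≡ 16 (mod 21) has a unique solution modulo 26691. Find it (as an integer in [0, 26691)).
The moduli 31, 41, 21 are pairwise coprime, so by the CRT there is a unique solution mod 31·41·21 = 26691.
Solve by successive substitution. Start with x ≡ 23 (mod 31).
  Combine with x ≡ 5 (mod 41): write x = 23 + 31·t and require 23 + 31·t ≡ 5 (mod 41), i.e. 31·t ≡ 5 − 23 ≡ 23 (mod 41). Since 31^(−1) ≡ 4 (mod 41), t ≡ 4·23 ≡ 10 (mod 41). So x ≡ 23 + 31·10 = 333 (mod 1271).
  Combine with x ≡ 16 (mod 21): write x = 333 + 1271·t and require 333 + 1271·t ≡ 16 (mod 21), i.e. 1271·t ≡ 16 − 333 ≡ 19 (mod 21). Since 1271^(−1) ≡ 2 (mod 21) (1271 ≡ 11 (mod 21)), t ≡ 2·19 ≡ 17 (mod 21). So x ≡ 333 + 1271·17 = 21940 (mod 26691).
Unique solution in [0, 26691): x = 21940.

Final answer: x ≡ 21940 (mod 26691); the representative in [0, 26691) is 21940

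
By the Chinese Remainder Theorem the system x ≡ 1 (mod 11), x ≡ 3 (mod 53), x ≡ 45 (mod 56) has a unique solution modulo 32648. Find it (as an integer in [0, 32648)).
The moduli 11, 53, 56 are pairwise coprime, so by the CRT there is a unique solution mod 11·53·56 = 32648.
Solve by successive substitution. Start with x ≡ 1 (mod 11).
  Combine with x ≡ 3 (mod 53): write x = 1 + 11·t and require 1 + 11·t ≡ 3 (mod 53), i.e. 11·t ≡ 3 − 1 ≡ 2 (mod 53). Since 11^(−1) ≡ 29 (mod 53), t ≡ 29·2 ≡ 5 (mod 53). So x ≡ 1 + 11·5 = 56 (mod 583).
  Combine with x ≡ 45 (mod 56): write x = 56 + 583·t and require 56 + 583·t ≡ 45 (mod 56), i.e. 583·t ≡ 45 − 56 ≡ 45 (mod 56). Since 583^(−1) ≡ 39 (mod 56) (583 ≡ 23 (mod 56)), t ≡ 39·45 ≡ 19 (mod 56). So x ≡ 56 + 583·19 = 11133 (mod 32648).
Unique solution in [0, 32648): x = 11133.

Final answer: x ≡ 11133 (mod 32648); the representative in [0, 32648) is 11133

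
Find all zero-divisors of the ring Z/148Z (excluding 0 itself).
nonzero zero-divisors of Z/148Z = {2, 4, 6, 8, 10, 12, 14, 16, 18, 20, 22, 24, 26, 28, 30, 32, 34, 36, 37, 38, 40, 42, 44, 46, 48, 50, 52, 54, 56, 58, 60, 62, 64, 66, 68, 70, 72, 74, 76, 78, 80, 82, 84, 86, 88, 90, 92, 94, 96, 98, 100, 102, 104, 106, 108, 110, 111, 112, 114, 116, 118, 120, 122, 124, 126, 128, 130, 132, 134, 136, 138, 140, 142, 144, 146}

An element a ∈ Z/148Z (with a ≠ 0) is a zero-divisor iff gcd(a, 148) > 1 (because a is a unit precisely when gcd(a, n) = 1, and in Z/nZ every nonzero, non-unit element is a zero-divisor). Scan a = 1, ..., 147 and keep those with gcd(a, 148) > 1:
  gcd(2, 148) = 2, gcd(4, 148) = 4, gcd(6, 148) = 2, gcd(8, 148) = 4, gcd(10, 148) = 2, gcd(12, 148) = 4, gcd(14, 148) = 2, gcd(16, 148) = 4, gcd(18, 148) = 2, gcd(20, 148) = 4, gcd(22, 148) = 2, gcd(24, 148) = 4, gcd(26, 148) = 2, gcd(28, 148) = 4, gcd(30, 148) = 2, gcd(32, 148) = 4, gcd(34, 148) = 2, gcd(36, 148) = 4, gcd(37, 148) = 37, gcd(38, 148) = 2, gcd(40, 148) = 4, gcd(42, 148) = 2, gcd(44, 148) = 4, gcd(46, 148) = 2, gcd(48, 148) = 4, gcd(50, 148) = 2, gcd(52, 148) = 4, gcd(54, 148) = 2, gcd(56, 148) = 4, gcd(58, 148) = 2, gcd(60, 148) = 4, gcd(62, 148) = 2, gcd(64, 148) = 4, gcd(66, 148) = 2, gcd(68, 148) = 4, gcd(70, 148) = 2, gcd(72, 148) = 4, gcd(74, 148) = 74, gcd(76, 148) = 4, gcd(78, 148) = 2, gcd(80, 148) = 4, gcd(82, 148) = 2, gcd(84, 148) = 4, gcd(86, 148) = 2, gcd(88, 148) = 4, gcd(90, 148) = 2, gcd(92, 148) = 4, gcd(94, 148) = 2, gcd(96, 148) = 4, gcd(98, 148) = 2, gcd(100, 148) = 4, gcd(102, 148) = 2, gcd(104, 148) = 4, gcd(106, 148) = 2, gcd(108, 148) = 4, gcd(110, 148) = 2, gcd(111, 148) = 37, gcd(112, 148) = 4, gcd(114, 148) = 2, gcd(116, 148) = 4, gcd(118, 148) = 2, gcd(120, 148) = 4, gcd(122, 148) = 2, gcd(124, 148) = 4, gcd(126, 148) = 2, gcd(128, 148) = 4, gcd(130, 148) = 2, gcd(132, 148) = 4, gcd(134, 148) = 2, gcd(136, 148) = 4, gcd(138, 148) = 2, gcd(140, 148) = 4, gcd(142, 148) = 2, gcd(144, 148) = 4, gcd(146, 148) = 2.
All other a ∈ {1, ..., 147} have gcd(a, 148) = 1 and are units. So the nonzero zero-divisors are exactly the 75 values of a appearing in this scan.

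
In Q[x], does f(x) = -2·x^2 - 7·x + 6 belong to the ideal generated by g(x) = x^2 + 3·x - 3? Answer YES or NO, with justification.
In Q[x] the ideal (g) consists of all multiples of g, so f ∈ (g) iff g | f, i.e. iff the remainder of f on division by g is 0. Divide f by g (g is monic, so eliminate the leading term of the running remainder at each step):
  leading term -2·x^2: subtract (-2)·g(x) = -2·x^2 - 6·x + 6, leaving -x
The remainder r(x) = -x ≠ 0 (and deg r < deg g), so g ∤ f, i.e. f ∉ (g).

Final answer: NO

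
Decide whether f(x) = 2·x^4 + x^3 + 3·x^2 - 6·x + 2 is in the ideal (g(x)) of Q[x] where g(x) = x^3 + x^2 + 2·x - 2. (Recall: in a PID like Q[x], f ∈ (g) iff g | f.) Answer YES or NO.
In Q[x] the ideal (g) consists of all multiples of g, so f ∈ (g) iff g | f, i.e. iff the remainder of f on division by g is 0. Divide f by g (g is monic, so eliminate the leading term of the running remainder at each step):
  leading term 2·x^4: subtract (2·x)·g(x) = 2·x^4 + 2·x^3 + 4·x^2 - 4·x, leaving -x^3 - x^2 - 2·x + 2
  leading term -x^3: subtract (-1)·g(x) = -x^3 - x^2 - 2·x + 2, leaving 0
The remainder is 0, so f(x) = g(x) · h(x) with h(x) = 2·x - 1. Hence g | f, i.e. f ∈ (g).

Final answer: YES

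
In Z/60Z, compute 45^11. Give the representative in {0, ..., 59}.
Use repeated squaring. Binary(11) = 1011. Walk through the bits of the exponent 11 left-to-right: at each bit after the leading one, square the running value, then multiply by 45 if the bit is 1 (always reducing mod 60):
  bit 1 = 1 (leading): start with 45.
  bit 2 = 0: square 45^2 = 2025 ≡ 45 (mod 60).
  bit 3 = 1: square 45^2 = 2025 ≡ 45; bit is 1, so multiply 45·45 = 2025 ≡ 45 (mod 60).
  bit 4 = 1: square 45^2 = 2025 ≡ 45; bit is 1, so multiply 45·45 = 2025 ≡ 45 (mod 60).
Final value: 45^11 ≡ 45 (mod 60).

Final answer: 45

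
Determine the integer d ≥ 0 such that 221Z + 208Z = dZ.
In the PID Z, (a, b) is generated by gcd(a, b). Compute gcd(221, 208) with the extended Euclidean algorithm, tracking rows (r, s, t) with s·221 + t·208 = r:
  row A: (221, 1, 0)   [1·221 + 0·208 = 221]
  row B: (208, 0, 1)   [0·221 + 1·208 = 208]
  221 = 1·208 + 13   → row C = row A − 1·row B = (13, 1, −1)   [check: 1·221 − 1·208 = 13]
  208 = 16·13 + 0   → remainder 0, stop. gcd = 13 (last nonzero row C).
So gcd(221, 208) = 13, with Bézout identity 1·221 − 1·208 = 13. Containment (⊇): the Bézout identity exhibits 13 as an element of (221, 208), giving (13) ⊆ (221, 208). Containment (⊆): since 13 | 221 and 13 | 208 (221 = 13·17, 208 = 13·16), every Z-linear combination of 221 and 208 is divisible by 13, so (221, 208) ⊆ (13). Therefore (221, 208) = (13), d = 13.

Final answer: (221, 208) = (13); d = 13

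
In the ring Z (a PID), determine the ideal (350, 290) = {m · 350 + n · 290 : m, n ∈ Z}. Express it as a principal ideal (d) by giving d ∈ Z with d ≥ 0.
In the PID Z, (a, b) is generated by gcd(a, b). Compute gcd(350, 290) with the extended Euclidean algorithm, tracking rows (r, s, t) with s·350 + t·290 = r:
  row A: (350, 1, 0)   [1·350 + 0·290 = 350]
  row B: (290, 0, 1)   [0·350 + 1·290 = 290]
  350 = 1·290 + 60   → row C = row A − 1·row B = (60, 1, −1)   [check: 1·350 − 1·290 = 60]
  290 = 4·60 + 50   → row D = row B − 4·row C = (50, −4, 5)   [check: −4·350 + 5·290 = 50]
  60 = 1·50 + 10   → row E = row C − 1·row D = (10, 5, −6)   [check: 5·350 − 6·290 = 10]
  50 = 5·10 + 0   → remainder 0, stop. gcd = 10 (last nonzero row E).
So gcd(350, 290) = 10, with Bézout identity 5·350 − 6·290 = 10. Containment (⊇): the Bézout identity exhibits 10 as an element of (350, 290), giving (10) ⊆ (350, 290). Containment (⊆): since 10 | 350 and 10 | 290 (350 = 10·35, 290 = 10·29), every Z-linear combination of 350 and 290 is divisible by 10, so (350, 290) ⊆ (10). Therefore (350, 290) = (10), d = 10.

Final answer: (350, 290) = (10); d = 10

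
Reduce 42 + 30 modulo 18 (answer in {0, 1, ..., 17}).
0

Reduce the summands first: 42 ≡ 6, 30 ≡ 12 (mod 18), so 42 + 30 ≡ 6 + 12 (mod 18). 6 + 12 = 18; 18 = 1·18 + 0, so (42 + 30) mod 18 = 0.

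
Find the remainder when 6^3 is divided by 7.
6

Use repeated squaring. Binary(3) = 11. Walk through the bits of the exponent 3 left-to-right: at each bit after the leading one, square the running value, then multiply by 6 if the bit is 1 (always reducing mod 7):
  bit 1 = 1 (leading): start with 6.
  bit 2 = 1: square 6^2 = 36 ≡ 1; bit is 1, so multiply 1·6 = 6 (mod 7).
Final value: 6^3 ≡ 6 (mod 7).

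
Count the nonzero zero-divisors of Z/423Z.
In Z/423Z each nonzero element is either a unit (gcd with 423 is 1) or a zero-divisor (gcd > 1). The number of units is φ(423): factorise 423 = 3^2 · 47, so φ(423) = (3^2 − 3^1) · (47 − 1) = 6 · 46 = 276. The nonzero elements number 423 − 1 = 422. Hence the nonzero zero-divisors number 422 − 276 = 146.

Final answer: Z/423Z has 146 nonzero zero-divisors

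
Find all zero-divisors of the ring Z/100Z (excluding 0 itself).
An element a ∈ Z/100Z (with a ≠ 0) is a zero-divisor iff gcd(a, 100) > 1 (because a is a unit precisely when gcd(a, n) = 1, and in Z/nZ every nonzero, non-unit element is a zero-divisor). Scan a = 1, ..., 99 and keep those with gcd(a, 100) > 1:
  gcd(2, 100) = 2, gcd(4, 100) = 4, gcd(5, 100) = 5, gcd(6, 100) = 2, gcd(8, 100) = 4, gcd(10, 100) = 10, gcd(12, 100) = 4, gcd(14, 100) = 2, gcd(15, 100) = 5, gcd(16, 100) = 4, gcd(18, 100) = 2, gcd(20, 100) = 20, gcd(22, 100) = 2, gcd(24, 100) = 4, gcd(25, 100) = 25, gcd(26, 100) = 2, gcd(28, 100) = 4, gcd(30, 100) = 10, gcd(32, 100) = 4, gcd(34, 100) = 2, gcd(35, 100) = 5, gcd(36, 100) = 4, gcd(38, 100) = 2, gcd(40, 100) = 20, gcd(42, 100) = 2, gcd(44, 100) = 4, gcd(45, 100) = 5, gcd(46, 100) = 2, gcd(48, 100) = 4, gcd(50, 100) = 50, gcd(52, 100) = 4, gcd(54, 100) = 2, gcd(55, 100) = 5, gcd(56, 100) = 4, gcd(58, 100) = 2, gcd(60, 100) = 20, gcd(62, 100) = 2, gcd(64, 100) = 4, gcd(65, 100) = 5, gcd(66, 100) = 2, gcd(68, 100) = 4, gcd(70, 100) = 10, gcd(72, 100) = 4, gcd(74, 100) = 2, gcd(75, 100) = 25, gcd(76, 100) = 4, gcd(78, 100) = 2, gcd(80, 100) = 20, gcd(82, 100) = 2, gcd(84, 100) = 4, gcd(85, 100) = 5, gcd(86, 100) = 2, gcd(88, 100) = 4, gcd(90, 100) = 10, gcd(92, 100) = 4, gcd(94, 100) = 2, gcd(95, 100) = 5, gcd(96, 100) = 4, gcd(98, 100) = 2.
All other a ∈ {1, ..., 99} have gcd(a, 100) = 1 and are units. So the nonzero zero-divisors are exactly the 59 values of a appearing in this scan.

Final answer: nonzero zero-divisors of Z/100Z = {2, 4, 5, 6, 8, 10, 12, 14, 15, 16, 18, 20, 22, 24, 25, 26, 28, 30, 32, 34, 35, 36, 38, 40, 42, 44, 45, 46, 48, 50, 52, 54, 55, 56, 58, 60, 62, 64, 65, 66, 68, 70, 72, 74, 75, 76, 78, 80, 82, 84, 85, 86, 88, 90, 92, 94, 95, 96, 98}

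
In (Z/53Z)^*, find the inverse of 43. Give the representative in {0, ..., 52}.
43^(−1) ≡ 37 (mod 53)

Apply the extended Euclidean algorithm to (53, 43), tracking rows (r, s, t) with s·53 + t·43 = r. Each division r_prev = q·r_cur + r_new produces the new row as (previous row) − q·(current row):
  row A: (53, 1, 0)   [1·53 + 0·43 = 53]
  row B: (43, 0, 1)   [0·53 + 1·43 = 43]
  53 = 1·43 + 10   → row C = row A − 1·row B = (10, 1, −1)   [check: 1·53 − 1·43 = 10]
  43 = 4·10 + 3   → row D = row B − 4·row C = (3, −4, 5)   [check: −4·53 + 5·43 = 3]
  10 = 3·3 + 1   → row E = row C − 3·row D = (1, 13, −16)   [check: 13·53 − 16·43 = 1]
  3 = 3·1 + 0   → remainder 0, stop. gcd = 1 (last nonzero row E).
The gcd is 1, so 43 is invertible mod 53. The last nonzero row gives 13·53 − 16·43 = 1, so t = −16. So 43^(−1) ≡ −16 ≡ 37 (mod 53). Verify: 43 · 37 = 1591 ≡ 1 (mod 53). ✓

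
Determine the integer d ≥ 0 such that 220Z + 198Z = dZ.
(220, 198) = (22); d = 22

In the PID Z, (a, b) is generated by gcd(a, b). Compute gcd(220, 198) with the extended Euclidean algorithm, tracking rows (r, s, t) with s·220 + t·198 = r:
  row A: (220, 1, 0)   [1·220 + 0·198 = 220]
  row B: (198, 0, 1)   [0·220 + 1·198 = 198]
  220 = 1·198 + 22   → row C = row A − 1·row B = (22, 1, −1)   [check: 1·220 − 1·198 = 22]
  198 = 9·22 + 0   → remainder 0, stop. gcd = 22 (last nonzero row C).
So gcd(220, 198) = 22, with Bézout identity 1·220 − 1·198 = 22. Containment (⊇): the Bézout identity exhibits 22 as an element of (220, 198), giving (22) ⊆ (220, 198). Containment (⊆): since 22 | 220 and 22 | 198 (220 = 22·10, 198 = 22·9), every Z-linear combination of 220 and 198 is divisible by 22, so (220, 198) ⊆ (22). Therefore (220, 198) = (22), d = 22.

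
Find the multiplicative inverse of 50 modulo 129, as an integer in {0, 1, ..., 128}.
50^(−1) ≡ 80 (mod 129)

Apply the extended Euclidean algorithm to (129, 50), tracking rows (r, s, t) with s·129 + t·50 = r. Each division r_prev = q·r_cur + r_new produces the new row as (previous row) − q·(current row):
  row A: (129, 1, 0)   [1·129 + 0·50 = 129]
  row B: (50, 0, 1)   [0·129 + 1·50 = 50]
  129 = 2·50 + 29   → row C = row A − 2·row B = (29, 1, −2)   [check: 1·129 − 2·50 = 29]
  50 = 1·29 + 21   → row D = row B − 1·row C = (21, −1, 3)   [check: −1·129 + 3·50 = 21]
  29 = 1·21 + 8   → row E = row C − 1·row D = (8, 2, −5)   [check: 2·129 − 5·50 = 8]
  21 = 2·8 + 5   → row F = row D − 2·row E = (5, −5, 13)   [check: −5·129 + 13·50 = 5]
  8 = 1·5 + 3   → row G = row E − 1·row F = (3, 7, −18)   [check: 7·129 − 18·50 = 3]
  5 = 1·3 + 2   → row H = row F − 1·row G = (2, −12, 31)   [check: −12·129 + 31·50 = 2]
  3 = 1·2 + 1   → row I = row G − 1·row H = (1, 19, −49)   [check: 19·129 − 49·50 = 1]
  2 = 2·1 + 0   → remainder 0, stop. gcd = 1 (last nonzero row I).
The gcd is 1, so 50 is invertible mod 129. The last nonzero row gives 19·129 − 49·50 = 1, so t = −49. So 50^(−1) ≡ −49 ≡ 80 (mod 129). Verify: 50 · 80 = 4000 ≡ 1 (mod 129). ✓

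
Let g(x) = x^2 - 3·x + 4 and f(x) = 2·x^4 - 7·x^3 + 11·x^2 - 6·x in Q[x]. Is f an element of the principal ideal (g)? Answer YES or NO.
In Q[x] the ideal (g) consists of all multiples of g, so f ∈ (g) iff g | f, i.e. iff the remainder of f on division by g is 0. Divide f by g (g is monic, so eliminate the leading term of the running remainder at each step):
  leading term 2·x^4: subtract (2·x^2)·g(x) = 2·x^4 - 6·x^3 + 8·x^2, leaving -x^3 + 3·x^2 - 6·x
  leading term -x^3: subtract (-x)·g(x) = -x^3 + 3·x^2 - 4·x, leaving -2·x
The remainder r(x) = -2·x ≠ 0 (and deg r < deg g), so g ∤ f, i.e. f ∉ (g).

Final answer: NO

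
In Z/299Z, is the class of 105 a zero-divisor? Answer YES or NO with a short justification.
NO

gcd(105, 299) = 1, so 105 is a unit in Z/299Z (it has a multiplicative inverse). A unit cannot be a zero-divisor: if 105·b ≡ 0 then multiplying both sides by 105^(−1) gives b ≡ 0. So 105 is not a zero-divisor.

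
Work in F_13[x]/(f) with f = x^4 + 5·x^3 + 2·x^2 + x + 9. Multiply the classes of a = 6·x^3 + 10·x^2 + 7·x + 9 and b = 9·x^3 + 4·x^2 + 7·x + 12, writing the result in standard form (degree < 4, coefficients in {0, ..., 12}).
a · b ≡ 12·x^3 + 9·x^2 + 6·x + 9 (mod f(x))

Multiply as integer polynomials: a · b = 54·x^6 + 114·x^5 + 145·x^4 + 251·x^3 + 205·x^2 + 147·x + 108. Reducing coefficients mod 13: a · b ≡ 2·x^6 + 10·x^5 + 2·x^4 + 4·x^3 + 10·x^2 + 4·x + 4. Now divide by f(x) = x^4 + 5·x^3 + 2·x^2 + x + 9 in F_13[x], eliminating the leading term at each step:
  leading term 2·x^6: subtract (2·x^2)·f(x) = 2·x^6 + 10·x^5 + 4·x^4 + 2·x^3 + 5·x^2, leaving 11·x^4 + 2·x^3 + 5·x^2 + 4·x + 4 (coefficients mod 13)
  leading term 11·x^4: subtract (11)·f(x) = 11·x^4 + 3·x^3 + 9·x^2 + 11·x + 8, leaving 12·x^3 + 9·x^2 + 6·x + 9 (coefficients mod 13)
The degree is now < 4, so this is the remainder. Hence a · b ≡ 12·x^3 + 9·x^2 + 6·x + 9 in F_13[x]/(f).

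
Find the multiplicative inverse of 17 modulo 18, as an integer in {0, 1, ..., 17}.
Apply the extended Euclidean algorithm to (18, 17), tracking rows (r, s, t) with s·18 + t·17 = r. Each division r_prev = q·r_cur + r_new produces the new row as (previous row) − q·(current row):
  row A: (18, 1, 0)   [1·18 + 0·17 = 18]
  row B: (17, 0, 1)   [0·18 + 1·17 = 17]
  18 = 1·17 + 1   → row C = row A − 1·row B = (1, 1, −1)   [check: 1·18 − 1·17 = 1]
  17 = 17·1 + 0   → remainder 0, stop. gcd = 1 (last nonzero row C).
The gcd is 1, so 17 is invertible mod 18. The last nonzero row gives 1·18 − 1·17 = 1, so t = −1. So 17^(−1) ≡ −1 ≡ 17 (mod 18). Verify: 17 · 17 = 289 ≡ 1 (mod 18). ✓

Final answer: 17^(−1) ≡ 17 (mod 18)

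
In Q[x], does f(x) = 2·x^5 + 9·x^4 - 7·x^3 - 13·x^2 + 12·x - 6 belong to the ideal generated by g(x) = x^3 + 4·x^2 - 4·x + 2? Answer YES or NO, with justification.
In Q[x] the ideal (g) consists of all multiples of g, so f ∈ (g) iff g | f, i.e. iff the remainder of f on division by g is 0. Divide f by g (g is monic, so eliminate the leading term of the running remainder at each step):
  leading term 2·x^5: subtract (2·x^2)·g(x) = 2·x^5 + 8·x^4 - 8·x^3 + 4·x^2, leaving x^4 + x^3 - 17·x^2 + 12·x - 6
  leading term x^4: subtract (x)·g(x) = x^4 + 4·x^3 - 4·x^2 + 2·x, leaving -3·x^3 - 13·x^2 + 10·x - 6
  leading term -3·x^3: subtract (-3)·g(x) = -3·x^3 - 12·x^2 + 12·x - 6, leaving -x^2 - 2·x
The remainder r(x) = -x^2 - 2·x ≠ 0 (and deg r < deg g), so g ∤ f, i.e. f ∉ (g).

Final answer: NO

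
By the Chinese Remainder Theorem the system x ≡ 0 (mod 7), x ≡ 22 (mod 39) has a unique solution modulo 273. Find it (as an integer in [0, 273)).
x ≡ 217 (mod 273); the representative in [0, 273) is 217

The moduli 7, 39 are pairwise coprime, so by the CRT there is a unique solution mod 7·39 = 273.
Solve by successive substitution. Start with x ≡ 0 (mod 7).
  Combine with x ≡ 22 (mod 39): write x = 7·t and require 7·t ≡ 22 (mod 39). Since 7^(−1) ≡ 28 (mod 39), t ≡ 28·22 ≡ 31 (mod 39). So x ≡ 7·31 = 217 (mod 273).
Unique solution in [0, 273): x = 217.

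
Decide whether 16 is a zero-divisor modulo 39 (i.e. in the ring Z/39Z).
NO

gcd(16, 39) = 1, so 16 is a unit in Z/39Z (it has a multiplicative inverse). A unit cannot be a zero-divisor: if 16·b ≡ 0 then multiplying both sides by 16^(−1) gives b ≡ 0. So 16 is not a zero-divisor.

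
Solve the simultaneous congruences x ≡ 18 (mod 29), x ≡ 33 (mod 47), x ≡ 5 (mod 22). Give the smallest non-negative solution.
x ≡ 24755 (mod 29986); the representative in [0, 29986) is 24755

The moduli 29, 47, 22 are pairwise coprime, so by the CRT there is a unique solution mod 29·47·22 = 29986.
Solve by successive substitution. Start with x ≡ 18 (mod 29).
  Combine with x ≡ 33 (mod 47): write x = 18 + 29·t and require 18 + 29·t ≡ 33 (mod 47), i.e. 29·t ≡ 33 − 18 ≡ 15 (mod 47). Since 29^(−1) ≡ 13 (mod 47), t ≡ 13·15 ≡ 7 (mod 47). So x ≡ 18 + 29·7 = 221 (mod 1363).
  Combine with x ≡ 5 (mod 22): write x = 221 + 1363·t and require 221 + 1363·t ≡ 5 (mod 22), i.e. 1363·t ≡ 5 − 221 ≡ 4 (mod 22). Since 1363^(−1) ≡ 21 (mod 22) (1363 ≡ 21 (mod 22)), t ≡ 21·4 ≡ 18 (mod 22). So x ≡ 221 + 1363·18 = 24755 (mod 29986).
Unique solution in [0, 29986): x = 24755.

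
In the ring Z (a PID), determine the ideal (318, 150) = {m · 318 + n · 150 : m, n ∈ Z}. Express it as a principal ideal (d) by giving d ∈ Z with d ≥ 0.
In the PID Z, (a, b) is generated by gcd(a, b). Compute gcd(318, 150) with the extended Euclidean algorithm, tracking rows (r, s, t) with s·318 + t·150 = r:
  row A: (318, 1, 0)   [1·318 + 0·150 = 318]
  row B: (150, 0, 1)   [0·318 + 1·150 = 150]
  318 = 2·150 + 18   → row C = row A − 2·row B = (18, 1, −2)   [check: 1·318 − 2·150 = 18]
  150 = 8·18 + 6   → row D = row B − 8·row C = (6, −8, 17)   [check: −8·318 + 17·150 = 6]
  18 = 3·6 + 0   → remainder 0, stop. gcd = 6 (last nonzero row D).
So gcd(318, 150) = 6, with Bézout identity −8·318 + 17·150 = 6. Containment (⊇): the Bézout identity exhibits 6 as an element of (318, 150), giving (6) ⊆ (318, 150). Containment (⊆): since 6 | 318 and 6 | 150 (318 = 6·53, 150 = 6·25), every Z-linear combination of 318 and 150 is divisible by 6, so (318, 150) ⊆ (6). Therefore (318, 150) = (6), d = 6.

Final answer: (318, 150) = (6); d = 6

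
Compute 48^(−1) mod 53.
Apply the extended Euclidean algorithm to (53, 48), tracking rows (r, s, t) with s·53 + t·48 = r. Each division r_prev = q·r_cur + r_new produces the new row as (previous row) − q·(current row):
  row A: (53, 1, 0)   [1·53 + 0·48 = 53]
  row B: (48, 0, 1)   [0·53 + 1·48 = 48]
  53 = 1·48 + 5   → row C = row A − 1·row B = (5, 1, −1)   [check: 1·53 − 1·48 = 5]
  48 = 9·5 + 3   → row D = row B − 9·row C = (3, −9, 10)   [check: −9·53 + 10·48 = 3]
  5 = 1·3 + 2   → row E = row C − 1·row D = (2, 10, −11)   [check: 10·53 − 11·48 = 2]
  3 = 1·2 + 1   → row F = row D − 1·row E = (1, −19, 21)   [check: −19·53 + 21·48 = 1]
  2 = 2·1 + 0   → remainder 0, stop. gcd = 1 (last nonzero row F).
The gcd is 1, so 48 is invertible mod 53. The last nonzero row gives −19·53 + 21·48 = 1, so t = 21. So 48^(−1) ≡ 21 (mod 53). Verify: 48 · 21 = 1008 ≡ 1 (mod 53). ✓

Final answer: 48^(−1) ≡ 21 (mod 53)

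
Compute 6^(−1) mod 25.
6^(−1) ≡ 21 (mod 25)

Apply the extended Euclidean algorithm to (25, 6), tracking rows (r, s, t) with s·25 + t·6 = r. Each division r_prev = q·r_cur + r_new produces the new row as (previous row) − q·(current row):
  row A: (25, 1, 0)   [1·25 + 0·6 = 25]
  row B: (6, 0, 1)   [0·25 + 1·6 = 6]
  25 = 4·6 + 1   → row C = row A − 4·row B = (1, 1, −4)   [check: 1·25 − 4·6 = 1]
  6 = 6·1 + 0   → remainder 0, stop. gcd = 1 (last nonzero row C).
The gcd is 1, so 6 is invertible mod 25. The last nonzero row gives 1·25 − 4·6 = 1, so t = −4. So 6^(−1) ≡ −4 ≡ 21 (mod 25). Verify: 6 · 21 = 126 ≡ 1 (mod 25). ✓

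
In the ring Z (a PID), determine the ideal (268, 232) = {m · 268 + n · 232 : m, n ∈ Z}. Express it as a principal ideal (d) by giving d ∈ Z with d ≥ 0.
In the PID Z, (a, b) is generated by gcd(a, b). Compute gcd(268, 232) with the extended Euclidean algorithm, tracking rows (r, s, t) with s·268 + t·232 = r:
  row A: (268, 1, 0)   [1·268 + 0·232 = 268]
  row B: (232, 0, 1)   [0·268 + 1·232 = 232]
  268 = 1·232 + 36   → row C = row A − 1·row B = (36, 1, −1)   [check: 1·268 − 1·232 = 36]
  232 = 6·36 + 16   → row D = row B − 6·row C = (16, −6, 7)   [check: −6·268 + 7·232 = 16]
  36 = 2·16 + 4   → row E = row C − 2·row D = (4, 13, −15)   [check: 13·268 − 15·232 = 4]
  16 = 4·4 + 0   → remainder 0, stop. gcd = 4 (last nonzero row E).
So gcd(268, 232) = 4, with Bézout identity 13·268 − 15·232 = 4. Containment (⊇): the Bézout identity exhibits 4 as an element of (268, 232), giving (4) ⊆ (268, 232). Containment (⊆): since 4 | 268 and 4 | 232 (268 = 4·67, 232 = 4·58), every Z-linear combination of 268 and 232 is divisible by 4, so (268, 232) ⊆ (4). Therefore (268, 232) = (4), d = 4.

Final answer: (268, 232) = (4); d = 4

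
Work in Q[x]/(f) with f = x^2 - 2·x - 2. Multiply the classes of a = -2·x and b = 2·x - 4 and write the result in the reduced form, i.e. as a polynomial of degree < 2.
a · b ≡ -8 (mod f(x))

First multiply in Q[x] without reducing: a · b = -4·x^2 + 8·x. Now divide by f(x) = x^2 - 2·x - 2, eliminating the leading term at each step:
  leading term -4·x^2: subtract (-4)·f(x) = -4·x^2 + 8·x + 8, leaving -8
The degree is now < 2, so this is the remainder. Hence a · b ≡ -8 in Q[x]/(f).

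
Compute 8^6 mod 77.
Use repeated squaring. Binary(6) = 110. Walk through the bits of the exponent 6 left-to-right: at each bit after the leading one, square the running value, then multiply by 8 if the bit is 1 (always reducing mod 77):
  bit 1 = 1 (leading): start with 8.
  bit 2 = 1: square 8^2 = 64; bit is 1, so multiply 64·8 = 512 ≡ 50 (mod 77).
  bit 3 = 0: square 50^2 = 2500 ≡ 36 (mod 77).
Final value: 8^6 ≡ 36 (mod 77).

Final answer: 36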